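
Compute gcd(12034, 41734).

22

gcd(41734, 12034):
  41734 = 3×12034 + 5632
  12034 = 2×5632 + 770
  5632 = 7×770 + 242
  770 = 3×242 + 44
  242 = 5×44 + 22
  44 = 2×22
so gcd(41734, 12034) = 22.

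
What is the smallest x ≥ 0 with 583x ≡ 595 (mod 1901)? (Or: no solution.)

gcd(1901, 583) = 1.
1 divides 595, so solutions exist.
By Bézout, 583*(-913) + 1901*(280) = 1.
So 583*(-913) ≡ 1 (mod 1901); multiply by 595: x ≡ -543235 (mod 1901).
Smallest nonnegative: x = -543235 mod 1901 = 451.

451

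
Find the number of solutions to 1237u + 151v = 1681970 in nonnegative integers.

gcd(1237, 151) = 1.
By Bézout, 1237·(-26) + 151·(213) = 1.
One solution: (41, 10803).
General: u = 41 + 151t, v = 10803 - 1237t.
u ≥ 0 ⇒ t ≥ 0; v ≥ 0 ⇒ t ≤ 8. So t ∈ [0, 8]: 9 solutions.

9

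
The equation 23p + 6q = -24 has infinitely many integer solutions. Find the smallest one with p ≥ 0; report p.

gcd(23, 6) = 1.
1 divides -24, so solutions exist.
By Bézout, 23·(-1) + 6·(4) = 1.
Scale by -24/1 = -24: (p₀, q₀) = (24, -96).
General solution: p = 24 + 6t, q = -96 - 23t for integer t.
p ≥ 0: smallest is 24 mod 6 = 0 (at t = -4), with q = -4.

0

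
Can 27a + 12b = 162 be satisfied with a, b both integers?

yes

gcd(27, 12) = 3  (27 = 2×12 + 3, 12 = 4×3).
3 divides 162, so integer solutions exist.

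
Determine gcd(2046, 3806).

gcd(3806, 2046):
  3806 = 1*2046 + 1760
  2046 = 1*1760 + 286
  1760 = 6*286 + 44
  286 = 6*44 + 22
  44 = 2*22
so gcd(3806, 2046) = 22.

22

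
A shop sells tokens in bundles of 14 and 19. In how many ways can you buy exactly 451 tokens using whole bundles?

2

Need nonnegative integers with 14j + 19k = 451.
gcd(14, 19) = 1, and 14·(-4) + 19·(3) = 1.
So (j₀, k₀) = (-1804, 1353); general j = -1804 + 19t, k = 1353 - 14t.
j ≥ 0 ⇒ t ≥ 95; k ≥ 0 ⇒ t ≤ 96. That's 2 values of t.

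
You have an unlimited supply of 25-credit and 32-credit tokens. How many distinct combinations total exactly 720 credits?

1

Need nonnegative integers with 25j + 32k = 720.
gcd(25, 32) = 1, and 25·(9) + 32·(-7) = 1.
So (j₀, k₀) = (6480, -5040); general j = 6480 + 32t, k = -5040 - 25t.
j ≥ 0 ⇒ t ≥ -202; k ≥ 0 ⇒ t ≤ -202. That's 1 value of t.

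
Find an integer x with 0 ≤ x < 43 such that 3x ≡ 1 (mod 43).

29

gcd(43, 3) = 1.
By Bézout, 3×(-14) + 43×(1) = 1.
So 3×-14 ≡ 1 (mod 43), and -14 mod 43 = 29.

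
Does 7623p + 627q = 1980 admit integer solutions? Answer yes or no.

gcd(7623, 627):
  7623 = 12*627 + 99
  627 = 6*99 + 33
  99 = 3*33
so gcd(7623, 627) = 33.
33 divides 1980, so integer solutions exist.

yes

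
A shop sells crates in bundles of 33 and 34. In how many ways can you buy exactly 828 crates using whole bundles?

1

Need nonnegative integers with 33j + 34k = 828.
gcd(33, 34) = 1, and 33·(-1) + 34·(1) = 1.
So (j₀, k₀) = (-828, 828); general j = -828 + 34t, k = 828 - 33t.
j ≥ 0 ⇒ t ≥ 25; k ≥ 0 ⇒ t ≤ 25. That's 1 value of t.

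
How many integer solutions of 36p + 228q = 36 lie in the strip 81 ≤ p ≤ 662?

gcd(228, 36):
  228 = 6·36 + 12
  36 = 3·12
so gcd(228, 36) = 12.
Back-substitute for Bézout coefficients:
  12 = 228 - 6·36
  ... = 36·(-6) + 228·(1)
Scale by 3: particular solution (-18, 3); reduce p mod 19: (1, 0).
General solution: p = 1 + 19t, q = 0 - 3t for integer t.
81 ≤ 1 + 19t ≤ 662 gives t ∈ [5, 34], which is 30 values.

30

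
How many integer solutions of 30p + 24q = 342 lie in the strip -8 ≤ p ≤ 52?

15

gcd(30, 24) = 6.
By Bézout, 30·(1) + 24·(-1) = 6.
Particular solution: (1, 13).
General solution: p = 1 + 4t, q = 13 - 5t for integer t.
-8 ≤ 1 + 4t ≤ 52 gives t ∈ [-2, 12], which is 15 values.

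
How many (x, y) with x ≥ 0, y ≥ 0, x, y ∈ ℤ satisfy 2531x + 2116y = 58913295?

gcd(2531, 2116) = 1.
By Bézout, 2531×(-413) + 2116×(494) = 1.
One solution: (1233, 26367).
General: x = 1233 + 2116t, y = 26367 - 2531t.
x ≥ 0 ⇒ t ≥ 0; y ≥ 0 ⇒ t ≤ 10. So t ∈ [0, 10]: 11 solutions.

11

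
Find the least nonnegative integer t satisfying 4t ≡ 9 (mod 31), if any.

10

gcd(31, 4) = 1.
1 divides 9, so solutions exist.
By Bézout, 4·(8) + 31·(-1) = 1.
So 4·(8) ≡ 1 (mod 31); multiply by 9: t ≡ 72 (mod 31).
Smallest nonnegative: t = 72 mod 31 = 10.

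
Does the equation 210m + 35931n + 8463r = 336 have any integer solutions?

gcd(35931, 210) = 21  (35931 = 171·210 + 21, 210 = 10·21).
gcd(21, 8463) = 21.
21 divides 336, so integer solutions exist.

yes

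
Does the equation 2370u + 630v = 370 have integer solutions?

gcd(2370, 630) = 30.
30 does not divide 370 (remainder 10), so no integer solutions.

no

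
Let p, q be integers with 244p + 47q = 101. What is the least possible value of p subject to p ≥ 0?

gcd(244, 47):
  244 = 5×47 + 9
  47 = 5×9 + 2
  9 = 4×2 + 1
  2 = 2×1
so gcd(244, 47) = 1.
1 divides 101, so solutions exist.
Back-substitute for Bézout coefficients:
  1 = 9 - 4×2
  ... = 244×(21) + 47×(-109)
Scale by 101/1 = 101: (p₀, q₀) = (2121, -11009).
General solution: p = 2121 + 47t, q = -11009 - 244t for integer t.
p ≥ 0: smallest is 2121 mod 47 = 6 (at t = -45), with q = -29.

6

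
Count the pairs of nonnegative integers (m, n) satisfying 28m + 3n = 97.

gcd(28, 3) = 1.
By Bézout, 28×(1) + 3×(-9) = 1.
One solution: (1, 23).
General: m = 1 + 3t, n = 23 - 28t.
m ≥ 0 ⇒ t ≥ 0; n ≥ 0 ⇒ t ≤ 0. So t ∈ [0, 0]: 1 solution.

1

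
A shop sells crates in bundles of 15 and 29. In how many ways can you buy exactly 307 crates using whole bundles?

Need nonnegative integers with 15j + 29k = 307.
gcd(15, 29) = 1, and 15·(2) + 29·(-1) = 1.
So (j₀, k₀) = (614, -307); general j = 614 + 29t, k = -307 - 15t.
j ≥ 0 ⇒ t ≥ -21; k ≥ 0 ⇒ t ≤ -21. That's 1 value of t.

1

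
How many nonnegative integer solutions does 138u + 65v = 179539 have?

gcd(138, 65):
  138 = 2·65 + 8
  65 = 8·8 + 1
  8 = 8·1
so gcd(138, 65) = 1.
Back-substitute for Bézout coefficients:
  1 = 65 - 8·8
  ... = 138·(-8) + 65·(17)
Scale by 179539: one solution is (-1436312, 3052163). Reduce u mod 65: (58, 2639).
General: u = 58 + 65t, v = 2639 - 138t.
u ≥ 0 ⇒ t ≥ 0; v ≥ 0 ⇒ t ≤ 19. So t ∈ [0, 19]: 20 solutions.

20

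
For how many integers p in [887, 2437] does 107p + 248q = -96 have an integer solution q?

gcd(248, 107) = 1  (248 = 2*107 + 34, 107 = 3*34 + 5, 34 = 6*5 + 4, 5 = 1*4 + 1, 4 = 4*1).
Back-substituting, 107*(51) + 248*(-22) = 1.
Scale by -96: particular solution (-4896, 2112); reduce p mod 248: (64, -28).
General solution: p = 64 + 248t, q = -28 - 107t for integer t.
887 ≤ 64 + 248t ≤ 2437 gives t ∈ [4, 9], which is 6 values.

6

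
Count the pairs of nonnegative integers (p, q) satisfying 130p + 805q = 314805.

15

gcd(805, 130) = 5.
By Bézout, 130×(31) + 805×(-5) = 5.
One solution: (149, 367).
General: p = 149 + 161t, q = 367 - 26t.
p ≥ 0 ⇒ t ≥ 0; q ≥ 0 ⇒ t ≤ 14. So t ∈ [0, 14]: 15 solutions.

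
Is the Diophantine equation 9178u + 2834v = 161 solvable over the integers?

no

gcd(9178, 2834) = 26  (9178 = 3*2834 + 676, 2834 = 4*676 + 130, 676 = 5*130 + 26, 130 = 5*26).
26 does not divide 161 (remainder 5), so no integer solutions.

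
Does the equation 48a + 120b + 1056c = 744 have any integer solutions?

yes

gcd(120, 48) = 24  (120 = 2*48 + 24, 48 = 2*24).
gcd(24, 1056) = 24.
24 divides 744, so integer solutions exist.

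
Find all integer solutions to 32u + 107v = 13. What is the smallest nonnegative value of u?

gcd(107, 32):
  107 = 3×32 + 11
  32 = 2×11 + 10
  11 = 1×10 + 1
  10 = 10×1
so gcd(107, 32) = 1.
1 divides 13, so solutions exist.
Back-substitute for Bézout coefficients:
  1 = 11 - 1×10
  ... = 32×(-10) + 107×(3)
Scale by 13/1 = 13: (u₀, v₀) = (-130, 39).
General solution: u = -130 + 107t, v = 39 - 32t for integer t.
u ≥ 0: smallest is -130 mod 107 = 84 (at t = 2), with v = -25.

84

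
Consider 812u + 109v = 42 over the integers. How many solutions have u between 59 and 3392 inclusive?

30

gcd(812, 109):
  812 = 7×109 + 49
  109 = 2×49 + 11
  49 = 4×11 + 5
  11 = 2×5 + 1
  5 = 5×1
so gcd(812, 109) = 1.
Back-substitute for Bézout coefficients:
  1 = 11 - 2×5
  ... = 812×(-20) + 109×(149)
Scale by 42: particular solution (-840, 6258); reduce u mod 109: (32, -238).
General solution: u = 32 + 109t, v = -238 - 812t for integer t.
59 ≤ 32 + 109t ≤ 3392 gives t ∈ [1, 30], which is 30 values.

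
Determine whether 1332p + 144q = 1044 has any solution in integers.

yes

gcd(1332, 144) = 36.
36 divides 1044, so integer solutions exist.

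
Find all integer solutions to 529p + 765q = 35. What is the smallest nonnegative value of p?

230

gcd(765, 529):
  765 = 1×529 + 236
  529 = 2×236 + 57
  236 = 4×57 + 8
  57 = 7×8 + 1
  8 = 8×1
so gcd(765, 529) = 1.
1 divides 35, so solutions exist.
Back-substitute for Bézout coefficients:
  1 = 57 - 7×8
  ... = 529×(94) + 765×(-65)
Scale by 35/1 = 35: (p₀, q₀) = (3290, -2275).
General solution: p = 3290 + 765t, q = -2275 - 529t for integer t.
p ≥ 0: smallest is 3290 mod 765 = 230 (at t = -4), with q = -159.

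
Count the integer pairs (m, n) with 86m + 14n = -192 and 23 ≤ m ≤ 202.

26

gcd(86, 14):
  86 = 6×14 + 2
  14 = 7×2
so gcd(86, 14) = 2.
Back-substitute for Bézout coefficients:
  2 = 86 - 6×14
  ... = 86×(1) + 14×(-6)
Scale by -96: particular solution (-96, 576); reduce m mod 7: (2, -26).
General solution: m = 2 + 7t, n = -26 - 43t for integer t.
23 ≤ 2 + 7t ≤ 202 gives t ∈ [3, 28], which is 26 values.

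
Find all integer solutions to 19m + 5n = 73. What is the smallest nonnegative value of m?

2

gcd(19, 5):
  19 = 3×5 + 4
  5 = 1×4 + 1
  4 = 4×1
so gcd(19, 5) = 1.
1 divides 73, so solutions exist.
Back-substitute for Bézout coefficients:
  1 = 5 - 1×4
  ... = 19×(-1) + 5×(4)
Scale by 73/1 = 73: (m₀, n₀) = (-73, 292).
General solution: m = -73 + 5t, n = 292 - 19t for integer t.
m ≥ 0: smallest is -73 mod 5 = 2 (at t = 15), with n = 7.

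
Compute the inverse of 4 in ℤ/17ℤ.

13

gcd(17, 4) = 1  (17 = 4·4 + 1, 4 = 4·1).
Back-substituting, 4·(-4) + 17·(1) = 1.
So 4·-4 ≡ 1 (mod 17), and -4 mod 17 = 13.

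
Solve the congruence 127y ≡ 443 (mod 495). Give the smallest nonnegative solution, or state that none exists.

gcd(495, 127) = 1.
1 divides 443, so solutions exist.
By Bézout, 127×(-152) + 495×(39) = 1.
So 127×(-152) ≡ 1 (mod 495); multiply by 443: y ≡ -67336 (mod 495).
Smallest nonnegative: y = -67336 mod 495 = 479.

479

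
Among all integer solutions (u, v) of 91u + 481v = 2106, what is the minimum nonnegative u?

gcd(481, 91):
  481 = 5*91 + 26
  91 = 3*26 + 13
  26 = 2*13
so gcd(481, 91) = 13.
13 divides 2106, so solutions exist.
Back-substitute for Bézout coefficients:
  13 = 91 - 3*26
  ... = 91*(16) + 481*(-3)
Scale by 2106/13 = 162: (u₀, v₀) = (2592, -486).
General solution: u = 2592 + 37t, v = -486 - 7t for integer t.
u ≥ 0: smallest is 2592 mod 37 = 2 (at t = -70), with v = 4.

2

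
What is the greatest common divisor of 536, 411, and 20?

gcd(536, 411) = 1  (536 = 1·411 + 125, 411 = 3·125 + 36, 125 = 3·36 + 17, 36 = 2·17 + 2, 17 = 8·2 + 1, 2 = 2·1).
gcd(1, 20) = 1.

1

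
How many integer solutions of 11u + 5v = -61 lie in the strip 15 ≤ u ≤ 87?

14

gcd(11, 5) = 1  (11 = 2·5 + 1, 5 = 5·1).
Back-substituting, 11·(1) + 5·(-2) = 1.
Scale by -61: particular solution (-61, 122); reduce u mod 5: (4, -21).
General solution: u = 4 + 5t, v = -21 - 11t for integer t.
15 ≤ 4 + 5t ≤ 87 gives t ∈ [3, 16], which is 14 values.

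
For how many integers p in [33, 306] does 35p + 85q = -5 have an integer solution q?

gcd(85, 35):
  85 = 2*35 + 15
  35 = 2*15 + 5
  15 = 3*5
so gcd(85, 35) = 5.
Back-substitute for Bézout coefficients:
  5 = 35 - 2*15
  ... = 35*(5) + 85*(-2)
Scale by -1: particular solution (-5, 2); reduce p mod 17: (12, -5).
General solution: p = 12 + 17t, q = -5 - 7t for integer t.
33 ≤ 12 + 17t ≤ 306 gives t ∈ [2, 17], which is 16 values.

16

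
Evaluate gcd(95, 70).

5

gcd(95, 70) = 5  (95 = 1*70 + 25, 70 = 2*25 + 20, 25 = 1*20 + 5, 20 = 4*5).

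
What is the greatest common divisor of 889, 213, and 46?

1

gcd(889, 213) = 1  (889 = 4×213 + 37, 213 = 5×37 + 28, 37 = 1×28 + 9, 28 = 3×9 + 1, 9 = 9×1).
gcd(1, 46) = 1.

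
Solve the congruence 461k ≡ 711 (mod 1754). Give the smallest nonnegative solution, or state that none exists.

207

gcd(1754, 461) = 1.
1 divides 711, so solutions exist.
By Bézout, 461·(-799) + 1754·(210) = 1.
So 461·(-799) ≡ 1 (mod 1754); multiply by 711: k ≡ -568089 (mod 1754).
Smallest nonnegative: k = -568089 mod 1754 = 207.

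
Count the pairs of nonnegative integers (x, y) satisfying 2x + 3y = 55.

9

gcd(3, 2) = 1  (3 = 1×2 + 1, 2 = 2×1).
Back-substituting, 2×(-1) + 3×(1) = 1.
Scale by 55: one solution is (-55, 55). Reduce x mod 3: (2, 17).
General: x = 2 + 3t, y = 17 - 2t.
x ≥ 0 ⇒ t ≥ 0; y ≥ 0 ⇒ t ≤ 8. So t ∈ [0, 8]: 9 solutions.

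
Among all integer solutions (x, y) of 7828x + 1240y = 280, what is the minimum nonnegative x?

250

gcd(7828, 1240):
  7828 = 6·1240 + 388
  1240 = 3·388 + 76
  388 = 5·76 + 8
  76 = 9·8 + 4
  8 = 2·4
so gcd(7828, 1240) = 4.
4 divides 280, so solutions exist.
Back-substitute for Bézout coefficients:
  4 = 76 - 9·8
  ... = 7828·(-147) + 1240·(928)
Scale by 280/4 = 70: (x₀, y₀) = (-10290, 64960).
General solution: x = -10290 + 310t, y = 64960 - 1957t for integer t.
x ≥ 0: smallest is -10290 mod 310 = 250 (at t = 34), with y = -1578.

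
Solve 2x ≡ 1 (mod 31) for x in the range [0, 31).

16

gcd(31, 2) = 1  (31 = 15·2 + 1, 2 = 2·1).
Back-substituting, 2·(-15) + 31·(1) = 1.
So 2·-15 ≡ 1 (mod 31), and -15 mod 31 = 16.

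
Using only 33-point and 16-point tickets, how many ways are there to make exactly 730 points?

Need nonnegative integers with 33j + 16k = 730.
gcd(33, 16) = 1, and 33·(1) + 16·(-2) = 1.
So (j₀, k₀) = (730, -1460); general j = 730 + 16t, k = -1460 - 33t.
j ≥ 0 ⇒ t ≥ -45; k ≥ 0 ⇒ t ≤ -45. That's 1 value of t.

1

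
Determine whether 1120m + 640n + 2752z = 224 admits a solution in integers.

gcd(1120, 640):
  1120 = 1*640 + 480
  640 = 1*480 + 160
  480 = 3*160
so gcd(1120, 640) = 160.
gcd(160, 2752) = 32.
32 divides 224, so integer solutions exist.

yes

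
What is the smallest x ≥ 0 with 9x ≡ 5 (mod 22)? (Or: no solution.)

3

gcd(22, 9):
  22 = 2×9 + 4
  9 = 2×4 + 1
  4 = 4×1
so gcd(22, 9) = 1.
1 divides 5, so solutions exist.
Back-substitute for Bézout coefficients:
  1 = 9 - 2×4
  ... = 9×(5) + 22×(-2)
So 9×(5) ≡ 1 (mod 22); multiply by 5: x ≡ 25 (mod 22).
Smallest nonnegative: x = 25 mod 22 = 3.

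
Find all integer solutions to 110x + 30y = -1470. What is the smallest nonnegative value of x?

0

gcd(110, 30):
  110 = 3·30 + 20
  30 = 1·20 + 10
  20 = 2·10
so gcd(110, 30) = 10.
10 divides -1470, so solutions exist.
Back-substitute for Bézout coefficients:
  10 = 30 - 1·20
  ... = 110·(-1) + 30·(4)
Scale by -1470/10 = -147: (x₀, y₀) = (147, -588).
General solution: x = 147 + 3t, y = -588 - 11t for integer t.
x ≥ 0: smallest is 147 mod 3 = 0 (at t = -49), with y = -49.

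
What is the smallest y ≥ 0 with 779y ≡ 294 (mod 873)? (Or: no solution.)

gcd(873, 779) = 1.
1 divides 294, so solutions exist.
By Bézout, 779×(65) + 873×(-58) = 1.
So 779×(65) ≡ 1 (mod 873); multiply by 294: y ≡ 19110 (mod 873).
Smallest nonnegative: y = 19110 mod 873 = 777.

777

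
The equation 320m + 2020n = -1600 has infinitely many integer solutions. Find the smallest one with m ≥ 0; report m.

96

gcd(2020, 320):
  2020 = 6·320 + 100
  320 = 3·100 + 20
  100 = 5·20
so gcd(2020, 320) = 20.
20 divides -1600, so solutions exist.
Back-substitute for Bézout coefficients:
  20 = 320 - 3·100
  ... = 320·(19) + 2020·(-3)
Scale by -1600/20 = -80: (m₀, n₀) = (-1520, 240).
General solution: m = -1520 + 101t, n = 240 - 16t for integer t.
m ≥ 0: smallest is -1520 mod 101 = 96 (at t = 16), with n = -16.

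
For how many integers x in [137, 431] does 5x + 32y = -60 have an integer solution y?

9

gcd(32, 5) = 1  (32 = 6*5 + 2, 5 = 2*2 + 1, 2 = 2*1).
Back-substituting, 5*(13) + 32*(-2) = 1.
Scale by -60: particular solution (-780, 120); reduce x mod 32: (20, -5).
General solution: x = 20 + 32t, y = -5 - 5t for integer t.
137 ≤ 20 + 32t ≤ 431 gives t ∈ [4, 12], which is 9 values.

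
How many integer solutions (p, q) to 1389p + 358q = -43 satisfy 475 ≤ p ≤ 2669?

gcd(1389, 358) = 1  (1389 = 3·358 + 315, 358 = 1·315 + 43, 315 = 7·43 + 14, 43 = 3·14 + 1, 14 = 14·1).
Back-substituting, 1389·(-25) + 358·(97) = 1.
Scale by -43: particular solution (1075, -4171); reduce p mod 358: (1, -4).
General solution: p = 1 + 358t, q = -4 - 1389t for integer t.
475 ≤ 1 + 358t ≤ 2669 gives t ∈ [2, 7], which is 6 values.

6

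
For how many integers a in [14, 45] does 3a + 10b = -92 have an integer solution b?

gcd(10, 3) = 1  (10 = 3*3 + 1, 3 = 3*1).
Back-substituting, 3*(-3) + 10*(1) = 1.
Scale by -92: particular solution (276, -92); reduce a mod 10: (6, -11).
General solution: a = 6 + 10t, b = -11 - 3t for integer t.
14 ≤ 6 + 10t ≤ 45 gives t ∈ [1, 3], which is 3 values.

3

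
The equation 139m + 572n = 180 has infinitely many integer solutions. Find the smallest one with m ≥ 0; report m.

384

gcd(572, 139) = 1  (572 = 4×139 + 16, 139 = 8×16 + 11, 16 = 1×11 + 5, 11 = 2×5 + 1, 5 = 5×1).
1 divides 180, so solutions exist.
Back-substituting, 139×(107) + 572×(-26) = 1.
Scale by 180/1 = 180: (m₀, n₀) = (19260, -4680).
General solution: m = 19260 + 572t, n = -4680 - 139t for integer t.
m ≥ 0: smallest is 19260 mod 572 = 384 (at t = -33), with n = -93.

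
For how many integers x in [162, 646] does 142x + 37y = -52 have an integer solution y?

gcd(142, 37) = 1  (142 = 3×37 + 31, 37 = 1×31 + 6, 31 = 5×6 + 1, 6 = 6×1).
Back-substituting, 142×(6) + 37×(-23) = 1.
Scale by -52: particular solution (-312, 1196); reduce x mod 37: (21, -82).
General solution: x = 21 + 37t, y = -82 - 142t for integer t.
162 ≤ 21 + 37t ≤ 646 gives t ∈ [4, 16], which is 13 values.

13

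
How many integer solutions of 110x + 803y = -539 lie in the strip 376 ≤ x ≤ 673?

gcd(803, 110) = 11.
By Bézout, 110·(22) + 803·(-3) = 11.
Particular solution: (17, -3).
General solution: x = 17 + 73t, y = -3 - 10t for integer t.
376 ≤ 17 + 73t ≤ 673 gives t ∈ [5, 8], which is 4 values.

4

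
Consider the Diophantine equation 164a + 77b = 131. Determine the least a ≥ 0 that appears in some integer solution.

gcd(164, 77):
  164 = 2×77 + 10
  77 = 7×10 + 7
  10 = 1×7 + 3
  7 = 2×3 + 1
  3 = 3×1
so gcd(164, 77) = 1.
1 divides 131, so solutions exist.
Back-substitute for Bézout coefficients:
  1 = 7 - 2×3
  ... = 164×(-23) + 77×(49)
Scale by 131/1 = 131: (a₀, b₀) = (-3013, 6419).
General solution: a = -3013 + 77t, b = 6419 - 164t for integer t.
a ≥ 0: smallest is -3013 mod 77 = 67 (at t = 40), with b = -141.

67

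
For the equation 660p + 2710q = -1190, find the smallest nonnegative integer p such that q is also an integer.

68

gcd(2710, 660):
  2710 = 4*660 + 70
  660 = 9*70 + 30
  70 = 2*30 + 10
  30 = 3*10
so gcd(2710, 660) = 10.
10 divides -1190, so solutions exist.
Back-substitute for Bézout coefficients:
  10 = 70 - 2*30
  ... = 660*(-78) + 2710*(19)
Scale by -1190/10 = -119: (p₀, q₀) = (9282, -2261).
General solution: p = 9282 + 271t, q = -2261 - 66t for integer t.
p ≥ 0: smallest is 9282 mod 271 = 68 (at t = -34), with q = -17.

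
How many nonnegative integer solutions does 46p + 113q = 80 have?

0

gcd(113, 46) = 1.
By Bézout, 46·(-27) + 113·(11) = 1.
One solution: (100, -40).
General: p = 100 + 113t, q = -40 - 46t.
p ≥ 0 ⇒ t ≥ 0; q ≥ 0 ⇒ t ≤ -1. So t ∈ [0, -1]: 0 solutions.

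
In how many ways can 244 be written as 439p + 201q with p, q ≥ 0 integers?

0

gcd(439, 201) = 1  (439 = 2×201 + 37, 201 = 5×37 + 16, 37 = 2×16 + 5, 16 = 3×5 + 1, 5 = 5×1).
Back-substituting, 439×(-38) + 201×(83) = 1.
Scale by 244: one solution is (-9272, 20252). Reduce p mod 201: (175, -381).
General: p = 175 + 201t, q = -381 - 439t.
p ≥ 0 ⇒ t ≥ 0; q ≥ 0 ⇒ t ≤ -1. So t ∈ [0, -1]: 0 solutions.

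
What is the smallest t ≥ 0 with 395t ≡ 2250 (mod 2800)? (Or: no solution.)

190

gcd(2800, 395):
  2800 = 7*395 + 35
  395 = 11*35 + 10
  35 = 3*10 + 5
  10 = 2*5
so gcd(2800, 395) = 5.
5 divides 2250, so solutions exist.
Back-substitute for Bézout coefficients:
  5 = 35 - 3*10
  ... = 395*(-241) + 2800*(34)
So 395*(-241) ≡ 5 (mod 2800); multiply by 450: t ≡ -108450 (mod 560).
Smallest nonnegative: t = -108450 mod 560 = 190.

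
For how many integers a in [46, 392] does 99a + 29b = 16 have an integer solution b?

12

gcd(99, 29) = 1.
By Bézout, 99·(-12) + 29·(41) = 1.
Particular solution: (11, -37).
General solution: a = 11 + 29t, b = -37 - 99t for integer t.
46 ≤ 11 + 29t ≤ 392 gives t ∈ [2, 13], which is 12 values.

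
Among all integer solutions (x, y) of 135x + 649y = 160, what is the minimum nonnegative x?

530

gcd(649, 135) = 1  (649 = 4*135 + 109, 135 = 1*109 + 26, 109 = 4*26 + 5, 26 = 5*5 + 1, 5 = 5*1).
1 divides 160, so solutions exist.
Back-substituting, 135*(125) + 649*(-26) = 1.
Scale by 160/1 = 160: (x₀, y₀) = (20000, -4160).
General solution: x = 20000 + 649t, y = -4160 - 135t for integer t.
x ≥ 0: smallest is 20000 mod 649 = 530 (at t = -30), with y = -110.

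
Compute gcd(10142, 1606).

gcd(10142, 1606) = 22  (10142 = 6×1606 + 506, 1606 = 3×506 + 88, 506 = 5×88 + 66, 88 = 1×66 + 22, 66 = 3×22).

22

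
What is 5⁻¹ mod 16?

13

gcd(16, 5):
  16 = 3*5 + 1
  5 = 5*1
so gcd(16, 5) = 1.
Back-substitute for Bézout coefficients:
  1 = 16 - 3*5
  ... = 5*(-3) + 16*(1)
So 5*-3 ≡ 1 (mod 16), and -3 mod 16 = 13.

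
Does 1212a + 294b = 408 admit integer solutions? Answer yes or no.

yes

gcd(1212, 294):
  1212 = 4*294 + 36
  294 = 8*36 + 6
  36 = 6*6
so gcd(1212, 294) = 6.
6 divides 408, so integer solutions exist.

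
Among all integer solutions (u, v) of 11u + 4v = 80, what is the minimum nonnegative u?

0

gcd(11, 4) = 1.
1 divides 80, so solutions exist.
By Bézout, 11*(-1) + 4*(3) = 1.
Scale by 80/1 = 80: (u₀, v₀) = (-80, 240).
General solution: u = -80 + 4t, v = 240 - 11t for integer t.
u ≥ 0: smallest is -80 mod 4 = 0 (at t = 20), with v = 20.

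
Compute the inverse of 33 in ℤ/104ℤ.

gcd(104, 33) = 1  (104 = 3×33 + 5, 33 = 6×5 + 3, 5 = 1×3 + 2, 3 = 1×2 + 1, 2 = 2×1).
Back-substituting, 33×(41) + 104×(-13) = 1.
So 33×41 ≡ 1 (mod 104), and 41 mod 104 = 41.

41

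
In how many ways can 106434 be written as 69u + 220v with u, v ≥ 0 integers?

7

gcd(220, 69) = 1.
By Bézout, 69×(-51) + 220×(16) = 1.
One solution: (146, 438).
General: u = 146 + 220t, v = 438 - 69t.
u ≥ 0 ⇒ t ≥ 0; v ≥ 0 ⇒ t ≤ 6. So t ∈ [0, 6]: 7 solutions.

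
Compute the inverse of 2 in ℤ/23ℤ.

12

gcd(23, 2):
  23 = 11·2 + 1
  2 = 2·1
so gcd(23, 2) = 1.
Back-substitute for Bézout coefficients:
  1 = 23 - 11·2
  ... = 2·(-11) + 23·(1)
So 2·-11 ≡ 1 (mod 23), and -11 mod 23 = 12.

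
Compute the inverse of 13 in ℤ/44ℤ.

gcd(44, 13) = 1  (44 = 3×13 + 5, 13 = 2×5 + 3, 5 = 1×3 + 2, 3 = 1×2 + 1, 2 = 2×1).
Back-substituting, 13×(17) + 44×(-5) = 1.
So 13×17 ≡ 1 (mod 44), and 17 mod 44 = 17.

17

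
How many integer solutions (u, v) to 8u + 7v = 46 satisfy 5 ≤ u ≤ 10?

0

gcd(8, 7) = 1.
By Bézout, 8·(1) + 7·(-1) = 1.
Particular solution: (4, 2).
General solution: u = 4 + 7t, v = 2 - 8t for integer t.
5 ≤ 4 + 7t ≤ 10 gives t ∈ [1, 0], which is 0 values.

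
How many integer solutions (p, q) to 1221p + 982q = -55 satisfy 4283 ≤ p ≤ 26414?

23

gcd(1221, 982) = 1.
By Bézout, 1221×(-189) + 982×(235) = 1.
Particular solution: (575, -715).
General solution: p = 575 + 982t, q = -715 - 1221t for integer t.
4283 ≤ 575 + 982t ≤ 26414 gives t ∈ [4, 26], which is 23 values.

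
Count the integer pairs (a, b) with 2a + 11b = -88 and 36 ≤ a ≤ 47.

gcd(11, 2) = 1  (11 = 5×2 + 1, 2 = 2×1).
Back-substituting, 2×(-5) + 11×(1) = 1.
Scale by -88: particular solution (440, -88); reduce a mod 11: (0, -8).
General solution: a = 0 + 11t, b = -8 - 2t for integer t.
36 ≤ 0 + 11t ≤ 47 gives t ∈ [4, 4], which is 1 value.

1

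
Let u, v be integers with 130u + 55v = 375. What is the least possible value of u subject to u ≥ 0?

gcd(130, 55):
  130 = 2·55 + 20
  55 = 2·20 + 15
  20 = 1·15 + 5
  15 = 3·5
so gcd(130, 55) = 5.
5 divides 375, so solutions exist.
Back-substitute for Bézout coefficients:
  5 = 20 - 1·15
  ... = 130·(3) + 55·(-7)
Scale by 375/5 = 75: (u₀, v₀) = (225, -525).
General solution: u = 225 + 11t, v = -525 - 26t for integer t.
u ≥ 0: smallest is 225 mod 11 = 5 (at t = -20), with v = -5.

5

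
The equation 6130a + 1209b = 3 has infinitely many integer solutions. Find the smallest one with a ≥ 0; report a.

825

gcd(6130, 1209) = 1  (6130 = 5*1209 + 85, 1209 = 14*85 + 19, 85 = 4*19 + 9, 19 = 2*9 + 1, 9 = 9*1).
1 divides 3, so solutions exist.
Back-substituting, 6130*(-128) + 1209*(649) = 1.
Scale by 3/1 = 3: (a₀, b₀) = (-384, 1947).
General solution: a = -384 + 1209t, b = 1947 - 6130t for integer t.
a ≥ 0: smallest is -384 mod 1209 = 825 (at t = 1), with b = -4183.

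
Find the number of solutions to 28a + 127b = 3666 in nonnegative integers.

gcd(127, 28) = 1  (127 = 4*28 + 15, 28 = 1*15 + 13, 15 = 1*13 + 2, 13 = 6*2 + 1, 2 = 2*1).
Back-substituting, 28*(59) + 127*(-13) = 1.
Scale by 3666: one solution is (216294, -47658). Reduce a mod 127: (13, 26).
General: a = 13 + 127t, b = 26 - 28t.
a ≥ 0 ⇒ t ≥ 0; b ≥ 0 ⇒ t ≤ 0. So t ∈ [0, 0]: 1 solution.

1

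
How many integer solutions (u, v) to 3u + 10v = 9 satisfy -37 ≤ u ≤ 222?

gcd(10, 3) = 1  (10 = 3*3 + 1, 3 = 3*1).
Back-substituting, 3*(-3) + 10*(1) = 1.
Scale by 9: particular solution (-27, 9); reduce u mod 10: (3, 0).
General solution: u = 3 + 10t, v = 0 - 3t for integer t.
-37 ≤ 3 + 10t ≤ 222 gives t ∈ [-4, 21], which is 26 values.

26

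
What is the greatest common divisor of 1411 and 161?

1

gcd(1411, 161) = 1  (1411 = 8×161 + 123, 161 = 1×123 + 38, 123 = 3×38 + 9, 38 = 4×9 + 2, 9 = 4×2 + 1, 2 = 2×1).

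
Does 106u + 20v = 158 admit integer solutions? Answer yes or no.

yes

gcd(106, 20):
  106 = 5×20 + 6
  20 = 3×6 + 2
  6 = 3×2
so gcd(106, 20) = 2.
2 divides 158, so integer solutions exist.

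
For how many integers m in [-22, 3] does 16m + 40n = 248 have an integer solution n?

6

gcd(40, 16):
  40 = 2*16 + 8
  16 = 2*8
so gcd(40, 16) = 8.
Back-substitute for Bézout coefficients:
  8 = 40 - 2*16
  ... = 16*(-2) + 40*(1)
Scale by 31: particular solution (-62, 31); reduce m mod 5: (3, 5).
General solution: m = 3 + 5t, n = 5 - 2t for integer t.
-22 ≤ 3 + 5t ≤ 3 gives t ∈ [-5, 0], which is 6 values.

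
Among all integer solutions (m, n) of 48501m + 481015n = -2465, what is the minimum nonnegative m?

gcd(481015, 48501):
  481015 = 9·48501 + 44506
  48501 = 1·44506 + 3995
  44506 = 11·3995 + 561
  3995 = 7·561 + 68
  561 = 8·68 + 17
  68 = 4·17
so gcd(481015, 48501) = 17.
17 divides -2465, so solutions exist.
Back-substitute for Bézout coefficients:
  17 = 561 - 8·68
  ... = 48501·(-6863) + 481015·(692)
Scale by -2465/17 = -145: (m₀, n₀) = (995135, -100340).
General solution: m = 995135 + 28295t, n = -100340 - 2853t for integer t.
m ≥ 0: smallest is 995135 mod 28295 = 4810 (at t = -35), with n = -485.

4810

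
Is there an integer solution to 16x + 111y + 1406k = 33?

gcd(111, 16):
  111 = 6·16 + 15
  16 = 1·15 + 1
  15 = 15·1
so gcd(111, 16) = 1.
gcd(1, 1406) = 1.
1 divides 33, so integer solutions exist.

yes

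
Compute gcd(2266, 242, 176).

gcd(2266, 242) = 22.
gcd(22, 176) = 22.

22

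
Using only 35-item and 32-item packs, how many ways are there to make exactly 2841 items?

2

Need nonnegative integers with 35j + 32k = 2841.
gcd(35, 32) = 1, and 35·(11) + 32·(-12) = 1.
So (j₀, k₀) = (31251, -34092); general j = 31251 + 32t, k = -34092 - 35t.
j ≥ 0 ⇒ t ≥ -976; k ≥ 0 ⇒ t ≤ -975. That's 2 values of t.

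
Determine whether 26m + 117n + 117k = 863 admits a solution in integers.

no

gcd(117, 26) = 13  (117 = 4*26 + 13, 26 = 2*13).
gcd(13, 117) = 13.
13 does not divide 863 (remainder 5), so no integer solutions.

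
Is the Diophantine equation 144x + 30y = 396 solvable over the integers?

gcd(144, 30) = 6  (144 = 4×30 + 24, 30 = 1×24 + 6, 24 = 4×6).
6 divides 396, so integer solutions exist.

yes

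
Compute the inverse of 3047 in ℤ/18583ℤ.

gcd(18583, 3047) = 1.
By Bézout, 3047*(-7532) + 18583*(1235) = 1.
So 3047*-7532 ≡ 1 (mod 18583), and -7532 mod 18583 = 11051.

11051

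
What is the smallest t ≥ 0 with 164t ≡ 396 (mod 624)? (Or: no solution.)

147

gcd(624, 164) = 4  (624 = 3*164 + 132, 164 = 1*132 + 32, 132 = 4*32 + 4, 32 = 8*4).
4 divides 396, so solutions exist.
Back-substituting, 164*(-19) + 624*(5) = 4.
So 164*(-19) ≡ 4 (mod 624); multiply by 99: t ≡ -1881 (mod 156).
Smallest nonnegative: t = -1881 mod 156 = 147.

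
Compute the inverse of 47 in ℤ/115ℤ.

93

gcd(115, 47) = 1.
By Bézout, 47×(-22) + 115×(9) = 1.
So 47×-22 ≡ 1 (mod 115), and -22 mod 115 = 93.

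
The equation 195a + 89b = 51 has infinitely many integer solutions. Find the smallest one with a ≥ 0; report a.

3

gcd(195, 89) = 1  (195 = 2*89 + 17, 89 = 5*17 + 4, 17 = 4*4 + 1, 4 = 4*1).
1 divides 51, so solutions exist.
Back-substituting, 195*(21) + 89*(-46) = 1.
Scale by 51/1 = 51: (a₀, b₀) = (1071, -2346).
General solution: a = 1071 + 89t, b = -2346 - 195t for integer t.
a ≥ 0: smallest is 1071 mod 89 = 3 (at t = -12), with b = -6.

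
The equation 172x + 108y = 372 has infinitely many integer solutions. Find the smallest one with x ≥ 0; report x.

21

gcd(172, 108):
  172 = 1*108 + 64
  108 = 1*64 + 44
  64 = 1*44 + 20
  44 = 2*20 + 4
  20 = 5*4
so gcd(172, 108) = 4.
4 divides 372, so solutions exist.
Back-substitute for Bézout coefficients:
  4 = 44 - 2*20
  ... = 172*(-5) + 108*(8)
Scale by 372/4 = 93: (x₀, y₀) = (-465, 744).
General solution: x = -465 + 27t, y = 744 - 43t for integer t.
x ≥ 0: smallest is -465 mod 27 = 21 (at t = 18), with y = -30.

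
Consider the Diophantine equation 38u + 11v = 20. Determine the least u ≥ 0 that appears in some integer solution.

gcd(38, 11) = 1  (38 = 3*11 + 5, 11 = 2*5 + 1, 5 = 5*1).
1 divides 20, so solutions exist.
Back-substituting, 38*(-2) + 11*(7) = 1.
Scale by 20/1 = 20: (u₀, v₀) = (-40, 140).
General solution: u = -40 + 11t, v = 140 - 38t for integer t.
u ≥ 0: smallest is -40 mod 11 = 4 (at t = 4), with v = -12.

4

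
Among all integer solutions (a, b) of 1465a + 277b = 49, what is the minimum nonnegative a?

11

gcd(1465, 277) = 1.
1 divides 49, so solutions exist.
By Bézout, 1465·(-45) + 277·(238) = 1.
Scale by 49/1 = 49: (a₀, b₀) = (-2205, 11662).
General solution: a = -2205 + 277t, b = 11662 - 1465t for integer t.
a ≥ 0: smallest is -2205 mod 277 = 11 (at t = 8), with b = -58.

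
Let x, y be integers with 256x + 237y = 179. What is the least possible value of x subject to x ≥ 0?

gcd(256, 237):
  256 = 1·237 + 19
  237 = 12·19 + 9
  19 = 2·9 + 1
  9 = 9·1
so gcd(256, 237) = 1.
1 divides 179, so solutions exist.
Back-substitute for Bézout coefficients:
  1 = 19 - 2·9
  ... = 256·(25) + 237·(-27)
Scale by 179/1 = 179: (x₀, y₀) = (4475, -4833).
General solution: x = 4475 + 237t, y = -4833 - 256t for integer t.
x ≥ 0: smallest is 4475 mod 237 = 209 (at t = -18), with y = -225.

209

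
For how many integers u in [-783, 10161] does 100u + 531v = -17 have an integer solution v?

gcd(531, 100) = 1  (531 = 5·100 + 31, 100 = 3·31 + 7, 31 = 4·7 + 3, 7 = 2·3 + 1, 3 = 3·1).
Back-substituting, 100·(154) + 531·(-29) = 1.
Scale by -17: particular solution (-2618, 493); reduce u mod 531: (37, -7).
General solution: u = 37 + 531t, v = -7 - 100t for integer t.
-783 ≤ 37 + 531t ≤ 10161 gives t ∈ [-1, 19], which is 21 values.

21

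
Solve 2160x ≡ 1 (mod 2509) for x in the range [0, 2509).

2243

gcd(2509, 2160) = 1  (2509 = 1*2160 + 349, 2160 = 6*349 + 66, 349 = 5*66 + 19, 66 = 3*19 + 9, 19 = 2*9 + 1, 9 = 9*1).
Back-substituting, 2160*(-266) + 2509*(229) = 1.
So 2160*-266 ≡ 1 (mod 2509), and -266 mod 2509 = 2243.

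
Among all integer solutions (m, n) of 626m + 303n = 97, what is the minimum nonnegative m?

20

gcd(626, 303) = 1  (626 = 2*303 + 20, 303 = 15*20 + 3, 20 = 6*3 + 2, 3 = 1*2 + 1, 2 = 2*1).
1 divides 97, so solutions exist.
Back-substituting, 626*(-106) + 303*(219) = 1.
Scale by 97/1 = 97: (m₀, n₀) = (-10282, 21243).
General solution: m = -10282 + 303t, n = 21243 - 626t for integer t.
m ≥ 0: smallest is -10282 mod 303 = 20 (at t = 34), with n = -41.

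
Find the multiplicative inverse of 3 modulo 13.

gcd(13, 3):
  13 = 4·3 + 1
  3 = 3·1
so gcd(13, 3) = 1.
Back-substitute for Bézout coefficients:
  1 = 13 - 4·3
  ... = 3·(-4) + 13·(1)
So 3·-4 ≡ 1 (mod 13), and -4 mod 13 = 9.

9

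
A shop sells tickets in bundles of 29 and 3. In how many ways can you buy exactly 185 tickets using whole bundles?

Need nonnegative integers with 29j + 3k = 185.
gcd(29, 3) = 1, and 29·(-1) + 3·(10) = 1.
So (j₀, k₀) = (-185, 1850); general j = -185 + 3t, k = 1850 - 29t.
j ≥ 0 ⇒ t ≥ 62; k ≥ 0 ⇒ t ≤ 63. That's 2 values of t.

2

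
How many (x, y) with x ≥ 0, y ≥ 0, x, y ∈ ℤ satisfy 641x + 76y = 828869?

17

gcd(641, 76) = 1  (641 = 8×76 + 33, 76 = 2×33 + 10, 33 = 3×10 + 3, 10 = 3×3 + 1, 3 = 3×1).
Back-substituting, 641×(-23) + 76×(194) = 1.
Scale by 828869: one solution is (-19063987, 160800586). Reduce x mod 76: (5, 10864).
General: x = 5 + 76t, y = 10864 - 641t.
x ≥ 0 ⇒ t ≥ 0; y ≥ 0 ⇒ t ≤ 16. So t ∈ [0, 16]: 17 solutions.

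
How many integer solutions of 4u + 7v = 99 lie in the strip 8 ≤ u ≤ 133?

gcd(7, 4) = 1.
By Bézout, 4×(2) + 7×(-1) = 1.
Particular solution: (2, 13).
General solution: u = 2 + 7t, v = 13 - 4t for integer t.
8 ≤ 2 + 7t ≤ 133 gives t ∈ [1, 18], which is 18 values.

18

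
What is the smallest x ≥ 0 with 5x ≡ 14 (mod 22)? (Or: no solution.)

16

gcd(22, 5) = 1.
1 divides 14, so solutions exist.
By Bézout, 5×(9) + 22×(-2) = 1.
So 5×(9) ≡ 1 (mod 22); multiply by 14: x ≡ 126 (mod 22).
Smallest nonnegative: x = 126 mod 22 = 16.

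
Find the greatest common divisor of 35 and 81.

gcd(81, 35):
  81 = 2×35 + 11
  35 = 3×11 + 2
  11 = 5×2 + 1
  2 = 2×1
so gcd(81, 35) = 1.

1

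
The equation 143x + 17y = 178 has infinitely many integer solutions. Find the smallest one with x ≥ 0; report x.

6

gcd(143, 17):
  143 = 8*17 + 7
  17 = 2*7 + 3
  7 = 2*3 + 1
  3 = 3*1
so gcd(143, 17) = 1.
1 divides 178, so solutions exist.
Back-substitute for Bézout coefficients:
  1 = 7 - 2*3
  ... = 143*(5) + 17*(-42)
Scale by 178/1 = 178: (x₀, y₀) = (890, -7476).
General solution: x = 890 + 17t, y = -7476 - 143t for integer t.
x ≥ 0: smallest is 890 mod 17 = 6 (at t = -52), with y = -40.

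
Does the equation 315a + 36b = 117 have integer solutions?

gcd(315, 36) = 9  (315 = 8×36 + 27, 36 = 1×27 + 9, 27 = 3×9).
9 divides 117, so integer solutions exist.

yes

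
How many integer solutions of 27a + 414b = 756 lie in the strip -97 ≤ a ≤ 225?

7

gcd(414, 27) = 9.
By Bézout, 27×(-15) + 414×(1) = 9.
Particular solution: (28, 0).
General solution: a = 28 + 46t, b = 0 - 3t for integer t.
-97 ≤ 28 + 46t ≤ 225 gives t ∈ [-2, 4], which is 7 values.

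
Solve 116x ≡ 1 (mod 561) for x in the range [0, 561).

gcd(561, 116) = 1.
By Bézout, 116×(266) + 561×(-55) = 1.
So 116×266 ≡ 1 (mod 561), and 266 mod 561 = 266.

266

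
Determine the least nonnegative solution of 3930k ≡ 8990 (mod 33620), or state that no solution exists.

gcd(33620, 3930):
  33620 = 8×3930 + 2180
  3930 = 1×2180 + 1750
  2180 = 1×1750 + 430
  1750 = 4×430 + 30
  430 = 14×30 + 10
  30 = 3×10
so gcd(33620, 3930) = 10.
10 divides 8990, so solutions exist.
Back-substitute for Bézout coefficients:
  10 = 430 - 14×30
  ... = 3930×(-1095) + 33620×(128)
So 3930×(-1095) ≡ 10 (mod 33620); multiply by 899: k ≡ -984405 (mod 3362).
Smallest nonnegative: k = -984405 mod 3362 = 661.

661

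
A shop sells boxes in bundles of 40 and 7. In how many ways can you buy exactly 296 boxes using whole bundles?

1

Need nonnegative integers with 40j + 7k = 296.
gcd(40, 7) = 1, and 40·(3) + 7·(-17) = 1.
So (j₀, k₀) = (888, -5032); general j = 888 + 7t, k = -5032 - 40t.
j ≥ 0 ⇒ t ≥ -126; k ≥ 0 ⇒ t ≤ -126. That's 1 value of t.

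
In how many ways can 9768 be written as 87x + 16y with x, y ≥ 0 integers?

7

gcd(87, 16) = 1  (87 = 5*16 + 7, 16 = 2*7 + 2, 7 = 3*2 + 1, 2 = 2*1).
Back-substituting, 87*(7) + 16*(-38) = 1.
Scale by 9768: one solution is (68376, -371184). Reduce x mod 16: (8, 567).
General: x = 8 + 16t, y = 567 - 87t.
x ≥ 0 ⇒ t ≥ 0; y ≥ 0 ⇒ t ≤ 6. So t ∈ [0, 6]: 7 solutions.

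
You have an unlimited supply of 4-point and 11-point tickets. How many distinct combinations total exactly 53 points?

Need nonnegative integers with 4j + 11k = 53.
gcd(4, 11) = 1, and 4·(3) + 11·(-1) = 1.
So (j₀, k₀) = (159, -53); general j = 159 + 11t, k = -53 - 4t.
j ≥ 0 ⇒ t ≥ -14; k ≥ 0 ⇒ t ≤ -14. That's 1 value of t.

1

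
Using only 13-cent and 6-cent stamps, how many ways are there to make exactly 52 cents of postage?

1

Need nonnegative integers with 13j + 6k = 52.
gcd(13, 6) = 1, and 13·(1) + 6·(-2) = 1.
So (j₀, k₀) = (52, -104); general j = 52 + 6t, k = -104 - 13t.
j ≥ 0 ⇒ t ≥ -8; k ≥ 0 ⇒ t ≤ -8. That's 1 value of t.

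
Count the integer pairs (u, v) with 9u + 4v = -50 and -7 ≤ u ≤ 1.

2

gcd(9, 4):
  9 = 2*4 + 1
  4 = 4*1
so gcd(9, 4) = 1.
Back-substitute for Bézout coefficients:
  1 = 9 - 2*4
  ... = 9*(1) + 4*(-2)
Scale by -50: particular solution (-50, 100); reduce u mod 4: (2, -17).
General solution: u = 2 + 4t, v = -17 - 9t for integer t.
-7 ≤ 2 + 4t ≤ 1 gives t ∈ [-2, -1], which is 2 values.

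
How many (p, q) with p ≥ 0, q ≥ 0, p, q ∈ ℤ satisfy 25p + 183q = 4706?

1

gcd(183, 25) = 1.
By Bézout, 25·(22) + 183·(-3) = 1.
One solution: (137, 7).
General: p = 137 + 183t, q = 7 - 25t.
p ≥ 0 ⇒ t ≥ 0; q ≥ 0 ⇒ t ≤ 0. So t ∈ [0, 0]: 1 solution.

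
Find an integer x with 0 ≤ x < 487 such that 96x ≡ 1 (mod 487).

gcd(487, 96):
  487 = 5·96 + 7
  96 = 13·7 + 5
  7 = 1·5 + 2
  5 = 2·2 + 1
  2 = 2·1
so gcd(487, 96) = 1.
Back-substitute for Bézout coefficients:
  1 = 5 - 2·2
  ... = 96·(208) + 487·(-41)
So 96·208 ≡ 1 (mod 487), and 208 mod 487 = 208.

208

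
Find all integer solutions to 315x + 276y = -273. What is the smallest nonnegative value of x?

gcd(315, 276):
  315 = 1*276 + 39
  276 = 7*39 + 3
  39 = 13*3
so gcd(315, 276) = 3.
3 divides -273, so solutions exist.
Back-substitute for Bézout coefficients:
  3 = 276 - 7*39
  ... = 315*(-7) + 276*(8)
Scale by -273/3 = -91: (x₀, y₀) = (637, -728).
General solution: x = 637 + 92t, y = -728 - 105t for integer t.
x ≥ 0: smallest is 637 mod 92 = 85 (at t = -6), with y = -98.

85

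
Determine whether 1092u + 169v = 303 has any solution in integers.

no

gcd(1092, 169) = 13.
13 does not divide 303 (remainder 4), so no integer solutions.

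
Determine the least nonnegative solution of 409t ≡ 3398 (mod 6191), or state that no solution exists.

1522

gcd(6191, 409) = 1.
1 divides 3398, so solutions exist.
By Bézout, 409*(-2543) + 6191*(168) = 1.
So 409*(-2543) ≡ 1 (mod 6191); multiply by 3398: t ≡ -8641114 (mod 6191).
Smallest nonnegative: t = -8641114 mod 6191 = 1522.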